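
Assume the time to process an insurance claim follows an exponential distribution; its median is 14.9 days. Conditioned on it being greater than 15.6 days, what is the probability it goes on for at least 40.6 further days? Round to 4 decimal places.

For an exponential, median = ln(2)/λ, so λ = ln 2 / 14.9 = 0.0465199 per day.
By the memoryless property, P(X > 15.6+40.6 | X > 15.6) = P(X > 40.6).
P(X > 40.6) = e^(−1.8887) ≈ 0.1513.

0.1513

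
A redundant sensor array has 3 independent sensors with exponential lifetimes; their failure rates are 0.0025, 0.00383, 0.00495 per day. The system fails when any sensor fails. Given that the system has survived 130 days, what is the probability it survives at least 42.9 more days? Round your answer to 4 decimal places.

Time to first failure ~ Exp(Σλ) with Σλ = 0.01128.
By memorylessness, P(T > 130+42.9 | T > 130) = P(T > 42.9) = e^(−0.01128·42.9) ≈ 0.6164.

0.6164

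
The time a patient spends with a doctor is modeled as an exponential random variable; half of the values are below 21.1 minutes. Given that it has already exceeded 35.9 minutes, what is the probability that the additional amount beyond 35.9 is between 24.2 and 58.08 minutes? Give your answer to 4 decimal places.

0.3032

For an exponential, median = ln(2)/λ, so λ = ln 2 / 21.1 = 0.0328506 per minute.
Memoryless: the residual past 35.9 is again Exp(λ).
P(24.2 < residual < 58.08) = e^(−λ·24.2) − e^(−λ·58.08) = 0.45159 − 0.14838 ≈ 0.3032.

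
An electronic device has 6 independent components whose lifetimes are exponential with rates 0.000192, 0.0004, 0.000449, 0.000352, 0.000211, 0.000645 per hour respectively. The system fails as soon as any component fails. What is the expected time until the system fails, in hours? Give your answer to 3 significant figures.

The time to first failure is exponential with rate Σλ = 0.000192 + 0.0004 + 0.000449 + 0.000352 + 0.000211 + 0.000645 = 0.002249.
E[min] = 1/Σλ = 1/0.002249 = 444.642 hours.

445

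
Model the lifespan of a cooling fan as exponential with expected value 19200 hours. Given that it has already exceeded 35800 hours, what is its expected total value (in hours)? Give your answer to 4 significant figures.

55000

The rate is λ = 1/19200 = 0.0000520833 per hour.
By memorylessness, E[X | X > 35800] = 35800 + 1/λ = 35800 + 19200 = 55000 hours.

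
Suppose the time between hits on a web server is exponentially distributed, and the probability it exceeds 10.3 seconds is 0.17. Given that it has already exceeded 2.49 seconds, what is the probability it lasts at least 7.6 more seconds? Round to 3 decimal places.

From e^(−λ·10.3) = 0.17, λ = −ln(0.17)/10.3 = 0.172035.
Memoryless: P(X > 2.49+7.6 | X > 2.49) = P(X > 7.6) = e^(−0.172035·7.6) ≈ 0.271.

0.271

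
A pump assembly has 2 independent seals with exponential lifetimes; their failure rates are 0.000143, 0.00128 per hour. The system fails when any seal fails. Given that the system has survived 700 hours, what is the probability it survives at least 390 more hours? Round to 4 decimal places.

0.5741

Time to first failure ~ Exp(Σλ) with Σλ = 0.001423.
By memorylessness, P(T > 700+390 | T > 700) = P(T > 390) = e^(−0.001423·390) ≈ 0.5741.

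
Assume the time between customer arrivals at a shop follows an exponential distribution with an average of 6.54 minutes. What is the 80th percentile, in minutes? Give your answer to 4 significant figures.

10.53

The rate is λ = 1/6.54 = 0.152905 per minute.
Set 1 − e^(−λt) = 0.8, so t = −ln(0.2)/λ = 1.6094/0.152905 ≈ 10.5257 minutes.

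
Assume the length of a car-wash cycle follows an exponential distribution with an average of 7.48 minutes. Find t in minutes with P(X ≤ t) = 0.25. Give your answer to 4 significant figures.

2.152

The rate is λ = 1/7.48 = 0.13369 per minute.
Set 1 − e^(−λt) = 0.25, so t = −ln(0.75)/λ = 0.28768/0.13369 ≈ 2.15186 minutes.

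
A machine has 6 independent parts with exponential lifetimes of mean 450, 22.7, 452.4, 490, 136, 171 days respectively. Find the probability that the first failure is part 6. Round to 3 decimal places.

Rates: λ_i = 1/mean_i → 0.00222222, 0.0440529, 0.00221043, 0.00204082, 0.00735294, 0.00584795; Σλ = 0.0637272.
P(part 6 first) = λ_6/Σλ = 0.00584795/0.0637272 ≈ 0.092.

0.092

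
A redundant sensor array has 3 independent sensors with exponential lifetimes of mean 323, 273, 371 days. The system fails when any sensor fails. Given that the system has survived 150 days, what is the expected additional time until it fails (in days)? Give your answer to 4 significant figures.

First-failure rate Σλ = 1/323 + 1/273 + 1/371 = 0.0094544.
By memorylessness the expected residual is 1/Σλ = 105.771 days, regardless of the 150 already elapsed.

105.8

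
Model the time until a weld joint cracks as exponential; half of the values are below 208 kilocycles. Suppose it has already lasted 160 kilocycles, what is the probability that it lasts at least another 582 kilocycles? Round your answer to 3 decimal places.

0.144

For an exponential, median = ln(2)/λ, so λ = ln 2 / 208 = 0.00333244 per kilocycle.
P(X > s+t | X > s) = e^(−λ(s+t))/e^(−λs) = e^(−λt), independent of s = 160.
P(X > 582) = e^(−1.9395) ≈ 0.144.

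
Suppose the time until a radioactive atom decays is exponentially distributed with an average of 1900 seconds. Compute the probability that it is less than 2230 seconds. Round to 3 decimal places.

The rate is λ = 1/1900 = 0.000526316 per second.
P(X ≤ 2230) = 1 − e^(−λ·2230) = 1 − e^(−1.1737) ≈ 0.691.

0.691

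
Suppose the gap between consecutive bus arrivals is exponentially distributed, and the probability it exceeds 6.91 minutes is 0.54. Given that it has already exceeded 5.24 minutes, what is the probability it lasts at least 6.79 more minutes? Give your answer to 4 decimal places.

0.5458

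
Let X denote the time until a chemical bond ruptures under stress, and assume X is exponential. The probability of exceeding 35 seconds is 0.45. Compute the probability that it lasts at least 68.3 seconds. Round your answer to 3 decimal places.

e^(−λ·35) = 0.45 ⇒ λ = −ln(0.45)/35 = 0.0228145.
P(X > 68.3) = e^(−0.0228145·68.3) = e^(−1.5582) ≈ 0.211.

0.211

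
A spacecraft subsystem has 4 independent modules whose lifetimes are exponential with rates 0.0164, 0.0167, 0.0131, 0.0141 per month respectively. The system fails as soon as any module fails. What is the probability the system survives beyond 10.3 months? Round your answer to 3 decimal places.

The time to first failure is exponential with rate Σλ = 0.0164 + 0.0167 + 0.0131 + 0.0141 = 0.0603.
P(min > 10.3) = e^(−0.0603·10.3) = e^(−0.62109) ≈ 0.537.

0.537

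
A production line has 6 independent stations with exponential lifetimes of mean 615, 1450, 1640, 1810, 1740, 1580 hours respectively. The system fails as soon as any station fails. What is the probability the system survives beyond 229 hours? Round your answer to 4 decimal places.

The first failure time is exponential with rate Σλ_i = 1/615 + 1/1450 + 1/1640 + 1/1810 + 1/1740 + 1/1580 = 0.00468554 per hour.
P(min > 229) = e^(−0.00468554·229) = e^(−1.073) ≈ 0.3420.

0.3420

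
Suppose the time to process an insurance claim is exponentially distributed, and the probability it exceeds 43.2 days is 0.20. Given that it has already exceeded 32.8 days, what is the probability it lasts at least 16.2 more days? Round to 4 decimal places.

0.5469

From e^(−λ·43.2) = 0.20, λ = −ln(0.20)/43.2 = 0.0372555.
Memoryless: P(X > 32.8+16.2 | X > 32.8) = P(X > 16.2) = e^(−0.0372555·16.2) ≈ 0.5469.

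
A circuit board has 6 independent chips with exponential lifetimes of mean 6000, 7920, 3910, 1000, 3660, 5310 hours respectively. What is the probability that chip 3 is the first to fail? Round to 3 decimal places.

Rates: λ_i = 1/mean_i → 0.000166667, 0.000126263, 0.000255754, 0.001, 0.000273224, 0.000188324; Σλ = 0.00201023.
P(chip 3 first) = λ_3/Σλ = 0.000255754/0.00201023 ≈ 0.127.

0.127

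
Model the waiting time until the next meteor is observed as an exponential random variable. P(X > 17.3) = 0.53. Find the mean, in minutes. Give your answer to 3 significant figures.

e^(−λ·17.3) = 0.53 ⇒ λ = −ln(0.53)/17.3 = 0.0366982.
Mean = 1/λ = 27.2493 minutes.

27.2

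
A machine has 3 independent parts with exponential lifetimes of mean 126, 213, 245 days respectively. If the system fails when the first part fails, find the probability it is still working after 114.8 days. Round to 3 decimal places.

0.147

The first failure time is exponential with rate Σλ_i = 1/126 + 1/213 + 1/245 = 0.016713 per day.
P(min > 114.8) = e^(−0.016713·114.8) = e^(−1.9186) ≈ 0.147.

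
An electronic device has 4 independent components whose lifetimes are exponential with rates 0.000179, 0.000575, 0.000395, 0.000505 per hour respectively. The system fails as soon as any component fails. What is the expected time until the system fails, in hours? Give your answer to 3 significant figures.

605

The time to first failure is exponential with rate Σλ = 0.000179 + 0.000575 + 0.000395 + 0.000505 = 0.001654.
E[min] = 1/Σλ = 1/0.001654 = 604.595 hours.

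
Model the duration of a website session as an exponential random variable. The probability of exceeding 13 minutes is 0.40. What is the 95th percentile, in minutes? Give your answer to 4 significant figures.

42.50

e^(−λ·13) = 0.40 ⇒ λ = −ln(0.40)/13 = 0.0704839.
95th percentile: 1 − e^(−λt) = 0.95, t = −ln(0.05)/λ = 42.5024 minutes.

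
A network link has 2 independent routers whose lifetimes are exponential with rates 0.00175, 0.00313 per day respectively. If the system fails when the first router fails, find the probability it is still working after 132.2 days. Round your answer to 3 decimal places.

The time to first failure is exponential with rate Σλ = 0.00175 + 0.00313 = 0.00488.
P(min > 132.2) = e^(−0.00488·132.2) = e^(−0.64514) ≈ 0.525.

0.525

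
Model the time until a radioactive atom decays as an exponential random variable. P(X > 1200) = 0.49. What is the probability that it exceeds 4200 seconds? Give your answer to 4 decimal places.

0.0824

e^(−λ·1200) = 0.49 ⇒ λ = −ln(0.49)/1200 = 0.000594458.
P(X > 4200) = e^(−0.000594458·4200) = e^(−2.4967) ≈ 0.0824.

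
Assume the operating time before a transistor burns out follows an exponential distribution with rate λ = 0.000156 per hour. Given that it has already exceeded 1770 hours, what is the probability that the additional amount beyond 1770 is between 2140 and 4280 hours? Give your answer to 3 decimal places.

Memoryless: the residual past 1770 is again Exp(λ).
P(2140 < residual < 4280) = e^(−λ·2140) − e^(−λ·4280) = 0.71617 − 0.51290 ≈ 0.203.

0.203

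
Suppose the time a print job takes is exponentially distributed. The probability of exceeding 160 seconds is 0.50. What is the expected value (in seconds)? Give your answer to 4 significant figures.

230.8

e^(−λ·160) = 0.50 ⇒ λ = −ln(0.50)/160 = 0.00433217.
Mean = 1/λ = 230.831 seconds.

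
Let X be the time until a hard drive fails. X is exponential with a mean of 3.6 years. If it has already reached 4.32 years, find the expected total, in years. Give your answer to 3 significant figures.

7.92

The rate is λ = 1/3.6 = 0.277778 per year.
By memorylessness, E[X | X > 4.32] = 4.32 + 1/λ = 4.32 + 3.6 = 7.92 years.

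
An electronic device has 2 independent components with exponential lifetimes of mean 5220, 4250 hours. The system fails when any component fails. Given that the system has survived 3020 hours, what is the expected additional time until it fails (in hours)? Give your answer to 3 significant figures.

2340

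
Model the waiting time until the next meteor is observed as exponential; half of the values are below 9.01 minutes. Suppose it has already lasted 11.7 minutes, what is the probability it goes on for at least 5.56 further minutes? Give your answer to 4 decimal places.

0.6520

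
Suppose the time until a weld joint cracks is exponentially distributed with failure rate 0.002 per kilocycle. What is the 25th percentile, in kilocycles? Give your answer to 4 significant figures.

143.8

Set 1 − e^(−λt) = 0.25, so t = −ln(0.75)/λ = 0.28768/0.002 ≈ 143.841 kilocycles.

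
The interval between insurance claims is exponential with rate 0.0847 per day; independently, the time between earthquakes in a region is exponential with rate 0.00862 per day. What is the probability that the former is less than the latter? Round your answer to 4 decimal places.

0.9076

λ_1 = 0.0847, λ_2 = 0.00862.
For independent exponentials, P(the former < the latter) = λ_1/(λ_1+λ_2) = 0.0847/0.09332 ≈ 0.9076.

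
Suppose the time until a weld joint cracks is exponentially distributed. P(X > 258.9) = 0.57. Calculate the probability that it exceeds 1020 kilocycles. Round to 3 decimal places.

0.109

e^(−λ·258.9) = 0.57 ⇒ λ = −ln(0.57)/258.9 = 0.00217118.
P(X > 1020) = e^(−0.00217118·1020) = e^(−2.2146) ≈ 0.109.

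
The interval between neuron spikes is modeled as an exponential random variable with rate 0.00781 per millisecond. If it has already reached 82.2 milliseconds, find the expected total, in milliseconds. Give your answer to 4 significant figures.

210.2

By memorylessness, E[X | X > 82.2] = 82.2 + 1/λ = 82.2 + 128.041 = 210.241 milliseconds.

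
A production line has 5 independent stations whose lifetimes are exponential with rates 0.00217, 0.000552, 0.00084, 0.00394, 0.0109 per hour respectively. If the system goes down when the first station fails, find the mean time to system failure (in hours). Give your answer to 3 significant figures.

54.3

The time to first failure is exponential with rate Σλ = 0.00217 + 0.000552 + 0.00084 + 0.00394 + 0.0109 = 0.018402.
E[min] = 1/Σλ = 1/0.018402 = 54.3419 hours.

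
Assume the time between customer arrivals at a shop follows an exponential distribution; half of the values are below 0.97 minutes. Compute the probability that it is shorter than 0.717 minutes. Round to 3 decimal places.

For an exponential, median = ln(2)/λ, so λ = ln 2 / 0.97 = 0.714585 per minute.
P(X ≤ 0.717) = 1 − e^(−λ·0.717) = 1 − e^(−0.51236) ≈ 0.401.

0.401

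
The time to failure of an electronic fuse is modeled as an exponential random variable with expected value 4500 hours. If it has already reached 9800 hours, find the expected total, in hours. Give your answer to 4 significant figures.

The rate is λ = 1/4500 = 0.000222222 per hour.
By memorylessness, E[X | X > 9800] = 9800 + 1/λ = 9800 + 4500 = 14300 hours.

14300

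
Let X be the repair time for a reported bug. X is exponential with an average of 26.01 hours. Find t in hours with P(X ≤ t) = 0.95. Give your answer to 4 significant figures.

77.92

The rate is λ = 1/26.01 = 0.0384468 per hour.
Set 1 − e^(−λt) = 0.95, so t = −ln(0.05)/λ = 2.9957/0.0384468 ≈ 77.919 hours.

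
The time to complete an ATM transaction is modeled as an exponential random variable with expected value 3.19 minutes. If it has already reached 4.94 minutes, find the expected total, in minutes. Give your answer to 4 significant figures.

The rate is λ = 1/3.19 = 0.31348 per minute.
By memorylessness, E[X | X > 4.94] = 4.94 + 1/λ = 4.94 + 3.19 = 8.13 minutes.

8.130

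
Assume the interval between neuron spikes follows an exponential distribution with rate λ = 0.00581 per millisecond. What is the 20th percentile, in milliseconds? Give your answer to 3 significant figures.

Set 1 − e^(−λt) = 0.2, so t = −ln(0.8)/λ = 0.22314/0.00581 ≈ 38.4068 milliseconds.

38.4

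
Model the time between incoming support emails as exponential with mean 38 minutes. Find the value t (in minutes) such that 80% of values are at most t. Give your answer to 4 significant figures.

61.16

The rate is λ = 1/38 = 0.0263158 per minute.
Set 1 − e^(−λt) = 0.8, so t = −ln(0.2)/λ = 1.6094/0.0263158 ≈ 61.1586 minutes.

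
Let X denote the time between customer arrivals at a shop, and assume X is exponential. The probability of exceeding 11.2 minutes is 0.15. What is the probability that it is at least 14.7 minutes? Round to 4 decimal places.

0.0829

e^(−λ·11.2) = 0.15 ⇒ λ = −ln(0.15)/11.2 = 0.169386.
P(X > 14.7) = e^(−0.169386·14.7) = e^(−2.49) ≈ 0.0829.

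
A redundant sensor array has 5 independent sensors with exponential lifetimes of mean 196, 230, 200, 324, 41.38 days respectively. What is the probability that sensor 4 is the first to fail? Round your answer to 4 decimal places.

Rates: λ_i = 1/mean_i → 0.00510204, 0.00434783, 0.005, 0.00308642, 0.0241663; Σλ = 0.0417026.
P(sensor 4 first) = λ_4/Σλ = 0.00308642/0.0417026 ≈ 0.0740.

0.0740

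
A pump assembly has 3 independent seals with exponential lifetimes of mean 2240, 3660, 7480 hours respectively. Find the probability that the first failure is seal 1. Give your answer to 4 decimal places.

Rates: λ_i = 1/mean_i → 0.000446429, 0.000273224, 0.00013369; Σλ = 0.000853342.
P(seal 1 first) = λ_1/Σλ = 0.000446429/0.000853342 ≈ 0.5232.

0.5232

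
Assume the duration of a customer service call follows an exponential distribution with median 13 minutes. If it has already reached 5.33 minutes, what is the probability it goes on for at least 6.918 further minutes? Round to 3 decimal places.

0.692

For an exponential, median = ln(2)/λ, so λ = ln 2 / 13 = 0.053319 per minute.
The exponential is memoryless, so the remaining time is again Exp(λ): the condition X > 5.33 is irrelevant.
P(X > 6.918) = e^(−0.36886) ≈ 0.692.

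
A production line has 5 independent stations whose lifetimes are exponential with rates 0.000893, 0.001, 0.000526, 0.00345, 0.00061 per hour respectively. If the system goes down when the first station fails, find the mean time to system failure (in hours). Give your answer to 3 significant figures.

154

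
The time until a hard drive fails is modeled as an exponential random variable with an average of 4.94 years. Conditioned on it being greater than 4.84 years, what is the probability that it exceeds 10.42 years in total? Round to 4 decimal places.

The rate is λ = 1/4.94 = 0.202429 per year.
The exponential is memoryless, so the remaining time is again Exp(λ): the condition X > 4.84 is irrelevant.
P(X > 5.58) = e^(−1.1296) ≈ 0.3232.

0.3232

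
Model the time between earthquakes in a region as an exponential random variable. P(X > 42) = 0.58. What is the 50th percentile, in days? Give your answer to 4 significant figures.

e^(−λ·42) = 0.58 ⇒ λ = −ln(0.58)/42 = 0.0129697.
50th percentile: 1 − e^(−λt) = 0.5, t = −ln(0.5)/λ = 53.4436 days.

53.44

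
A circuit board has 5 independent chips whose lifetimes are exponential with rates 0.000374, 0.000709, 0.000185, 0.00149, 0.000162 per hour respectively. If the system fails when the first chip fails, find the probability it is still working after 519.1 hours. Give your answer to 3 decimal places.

The time to first failure is exponential with rate Σλ = 0.000374 + 0.000709 + 0.000185 + 0.00149 + 0.000162 = 0.00292.
P(min > 519.1) = e^(−0.00292·519.1) = e^(−1.5158) ≈ 0.220.

0.220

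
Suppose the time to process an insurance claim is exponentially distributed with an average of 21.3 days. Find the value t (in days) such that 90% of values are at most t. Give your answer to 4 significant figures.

The rate is λ = 1/21.3 = 0.0469484 per day.
Set 1 − e^(−λt) = 0.9, so t = −ln(0.1)/λ = 2.3026/0.0469484 ≈ 49.0451 days.

49.05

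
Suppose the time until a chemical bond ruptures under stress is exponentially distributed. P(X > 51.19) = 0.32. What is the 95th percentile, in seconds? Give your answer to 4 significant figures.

134.6

e^(−λ·51.19) = 0.32 ⇒ λ = −ln(0.32)/51.19 = 0.0222589.
95th percentile: 1 − e^(−λt) = 0.95, t = −ln(0.05)/λ = 134.586 seconds.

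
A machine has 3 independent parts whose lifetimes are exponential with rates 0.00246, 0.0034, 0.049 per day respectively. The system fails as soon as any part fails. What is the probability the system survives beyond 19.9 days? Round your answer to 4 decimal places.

0.3356

The time to first failure is exponential with rate Σλ = 0.00246 + 0.0034 + 0.049 = 0.05486.
P(min > 19.9) = e^(−0.05486·19.9) = e^(−1.0917) ≈ 0.3356.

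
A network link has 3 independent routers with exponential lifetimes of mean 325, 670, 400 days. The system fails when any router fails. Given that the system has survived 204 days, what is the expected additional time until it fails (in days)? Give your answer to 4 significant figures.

141.5

First-failure rate Σλ = 1/325 + 1/670 + 1/400 = 0.00706946.
By memorylessness the expected residual is 1/Σλ = 141.454 days, regardless of the 204 already elapsed.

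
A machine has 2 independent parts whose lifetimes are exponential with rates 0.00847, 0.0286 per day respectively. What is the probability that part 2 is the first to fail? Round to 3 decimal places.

0.772

The time to first failure is exponential with rate Σλ = 0.00847 + 0.0286 = 0.03707.
P(part 2 first) = λ_2/Σλ = 0.0286/0.03707 ≈ 0.772.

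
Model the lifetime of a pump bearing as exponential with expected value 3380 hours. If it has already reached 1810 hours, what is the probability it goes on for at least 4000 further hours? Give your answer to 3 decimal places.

0.306

The rate is λ = 1/3380 = 0.000295858 per hour.
P(X > s+t | X > s) = e^(−λ(s+t))/e^(−λs) = e^(−λt), independent of s = 1810.
P(X > 4000) = e^(−1.1834) ≈ 0.306.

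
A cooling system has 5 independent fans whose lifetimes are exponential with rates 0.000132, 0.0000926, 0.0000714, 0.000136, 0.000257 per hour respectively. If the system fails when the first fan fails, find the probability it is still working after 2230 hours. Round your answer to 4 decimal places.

0.2151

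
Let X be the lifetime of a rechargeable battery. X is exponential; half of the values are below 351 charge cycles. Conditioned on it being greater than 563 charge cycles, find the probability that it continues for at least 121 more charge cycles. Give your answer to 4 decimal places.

For an exponential, median = ln(2)/λ, so λ = ln 2 / 351 = 0.00197478 per charge cycle.
By the memoryless property, P(X > 563+121 | X > 563) = P(X > 121).
P(X > 121) = e^(−0.23895) ≈ 0.7875.

0.7875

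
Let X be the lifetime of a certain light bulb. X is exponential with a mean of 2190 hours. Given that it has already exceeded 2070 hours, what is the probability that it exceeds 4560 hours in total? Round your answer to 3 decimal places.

0.321

The rate is λ = 1/2190 = 0.000456621 per hour.
The exponential is memoryless, so the remaining time is again Exp(λ): the condition X > 2070 is irrelevant.
P(X > 2490) = e^(−1.137) ≈ 0.321.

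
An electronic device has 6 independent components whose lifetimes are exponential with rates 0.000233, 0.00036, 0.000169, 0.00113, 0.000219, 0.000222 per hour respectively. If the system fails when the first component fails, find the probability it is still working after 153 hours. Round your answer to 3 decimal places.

0.700

The time to first failure is exponential with rate Σλ = 0.000233 + 0.00036 + 0.000169 + 0.00113 + 0.000219 + 0.000222 = 0.002333.
P(min > 153) = e^(−0.002333·153) = e^(−0.35695) ≈ 0.700.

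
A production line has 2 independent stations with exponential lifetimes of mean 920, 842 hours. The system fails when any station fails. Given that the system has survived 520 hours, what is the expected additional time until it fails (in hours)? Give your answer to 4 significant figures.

439.6

First-failure rate Σλ = 1/920 + 1/842 = 0.0022746.
By memorylessness the expected residual is 1/Σλ = 439.637 hours, regardless of the 520 already elapsed.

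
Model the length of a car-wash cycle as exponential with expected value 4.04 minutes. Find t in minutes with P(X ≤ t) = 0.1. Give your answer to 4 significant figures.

0.4257

The rate is λ = 1/4.04 = 0.247525 per minute.
Set 1 − e^(−λt) = 0.1, so t = −ln(0.9)/λ = 0.10536/0.247525 ≈ 0.425656 minutes.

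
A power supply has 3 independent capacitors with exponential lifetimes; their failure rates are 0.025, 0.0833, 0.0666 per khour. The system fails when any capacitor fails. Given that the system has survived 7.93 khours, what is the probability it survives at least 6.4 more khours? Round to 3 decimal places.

Time to first failure ~ Exp(Σλ) with Σλ = 0.1749.
By memorylessness, P(T > 7.93+6.4 | T > 7.93) = P(T > 6.4) = e^(−0.1749·6.4) ≈ 0.326.

0.326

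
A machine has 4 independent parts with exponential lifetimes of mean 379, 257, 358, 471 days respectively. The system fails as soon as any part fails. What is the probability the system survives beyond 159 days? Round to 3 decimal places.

The first failure time is exponential with rate Σλ_i = 1/379 + 1/257 + 1/358 + 1/471 = 0.011446 per day.
P(min > 159) = e^(−0.011446·159) = e^(−1.8199) ≈ 0.162.

0.162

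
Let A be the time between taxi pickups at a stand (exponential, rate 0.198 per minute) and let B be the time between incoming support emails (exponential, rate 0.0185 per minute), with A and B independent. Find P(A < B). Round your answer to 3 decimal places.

λ_1 = 0.198, λ_2 = 0.0185.
For independent exponentials, P(A < B) = λ_1/(λ_1+λ_2) = 0.198/0.2165 ≈ 0.915.

0.915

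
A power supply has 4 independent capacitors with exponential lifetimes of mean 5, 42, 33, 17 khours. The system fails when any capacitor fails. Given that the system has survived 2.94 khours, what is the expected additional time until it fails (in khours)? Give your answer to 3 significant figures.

3.20

First-failure rate Σλ = 1/5 + 1/42 + 1/33 + 1/17 = 0.312936.
By memorylessness the expected residual is 1/Σλ = 3.19554 khours, regardless of the 2.94 already elapsed.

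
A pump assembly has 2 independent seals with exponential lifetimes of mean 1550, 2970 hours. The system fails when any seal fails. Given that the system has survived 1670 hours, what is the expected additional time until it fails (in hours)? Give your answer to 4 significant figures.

1018

First-failure rate Σλ = 1/1550 + 1/2970 = 0.000981862.
By memorylessness the expected residual is 1/Σλ = 1018.47 hours, regardless of the 1670 already elapsed.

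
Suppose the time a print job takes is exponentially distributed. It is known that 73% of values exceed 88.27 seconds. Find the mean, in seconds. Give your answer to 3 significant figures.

280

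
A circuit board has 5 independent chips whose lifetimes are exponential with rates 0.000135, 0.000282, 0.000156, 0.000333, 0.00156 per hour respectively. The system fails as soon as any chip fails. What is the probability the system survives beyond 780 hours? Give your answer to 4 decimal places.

The time to first failure is exponential with rate Σλ = 0.000135 + 0.000282 + 0.000156 + 0.000333 + 0.00156 = 0.002466.
P(min > 780) = e^(−0.002466·780) = e^(−1.9235) ≈ 0.1461.

0.1461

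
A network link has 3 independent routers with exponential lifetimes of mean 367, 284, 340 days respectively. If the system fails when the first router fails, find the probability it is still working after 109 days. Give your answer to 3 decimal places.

The first failure time is exponential with rate Σλ_i = 1/367 + 1/284 + 1/340 = 0.0091871 per day.
P(min > 109) = e^(−0.0091871·109) = e^(−1.0014) ≈ 0.367.

0.367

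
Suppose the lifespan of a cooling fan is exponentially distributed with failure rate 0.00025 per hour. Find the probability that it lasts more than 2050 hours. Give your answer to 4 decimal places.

0.5990

P(X > 2050) = e^(−λ·2050) = e^(−0.5125) ≈ 0.5990.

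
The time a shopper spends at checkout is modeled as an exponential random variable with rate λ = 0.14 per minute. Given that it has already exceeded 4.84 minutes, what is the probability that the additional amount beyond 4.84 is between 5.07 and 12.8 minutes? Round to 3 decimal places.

Memoryless: the residual past 4.84 is again Exp(λ).
P(5.07 < residual < 12.8) = e^(−λ·5.07) − e^(−λ·12.8) = 0.49174 − 0.16663 ≈ 0.325.

0.325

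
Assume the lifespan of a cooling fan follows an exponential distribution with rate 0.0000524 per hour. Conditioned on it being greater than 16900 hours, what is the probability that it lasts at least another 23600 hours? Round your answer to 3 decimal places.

P(X > s+t | X > s) = e^(−λ(s+t))/e^(−λs) = e^(−λt), independent of s = 16900.
P(X > 23600) = e^(−1.2366) ≈ 0.290.

0.290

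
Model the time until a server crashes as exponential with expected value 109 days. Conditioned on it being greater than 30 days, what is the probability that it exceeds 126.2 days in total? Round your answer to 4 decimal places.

The rate is λ = 1/109 = 0.00917431 per day.
P(X > s+t | X > s) = e^(−λ(s+t))/e^(−λs) = e^(−λt), independent of s = 30.
P(X > 96.2) = e^(−0.88257) ≈ 0.4137.

0.4137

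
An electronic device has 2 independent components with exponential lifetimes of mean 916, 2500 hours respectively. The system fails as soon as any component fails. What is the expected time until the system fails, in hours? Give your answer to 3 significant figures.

The first failure time is exponential with rate Σλ_i = 1/916 + 1/2500 = 0.0014917 per hour.
E[min] = 1/Σλ = 1/0.0014917 = 670.375 hours.

670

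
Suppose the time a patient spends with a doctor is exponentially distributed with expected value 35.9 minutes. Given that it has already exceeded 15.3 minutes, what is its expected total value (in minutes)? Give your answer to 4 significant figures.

51.20

The rate is λ = 1/35.9 = 0.0278552 per minute.
By memorylessness, E[X | X > 15.3] = 15.3 + 1/λ = 15.3 + 35.9 = 51.2 minutes.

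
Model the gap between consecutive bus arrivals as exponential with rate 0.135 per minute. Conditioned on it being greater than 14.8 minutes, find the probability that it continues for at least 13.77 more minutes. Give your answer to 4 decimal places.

P(X > s+t | X > s) = e^(−λ(s+t))/e^(−λs) = e^(−λt), independent of s = 14.8.
P(X > 13.77) = e^(−1.859) ≈ 0.1558.

0.1558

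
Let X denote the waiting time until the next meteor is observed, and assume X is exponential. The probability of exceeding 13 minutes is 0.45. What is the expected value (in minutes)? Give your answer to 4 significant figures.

e^(−λ·13) = 0.45 ⇒ λ = −ln(0.45)/13 = 0.0614237.
Mean = 1/λ = 16.2804 minutes.

16.28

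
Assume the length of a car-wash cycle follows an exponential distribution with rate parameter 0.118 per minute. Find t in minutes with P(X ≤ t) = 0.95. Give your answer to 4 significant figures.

Set 1 − e^(−λt) = 0.95, so t = −ln(0.05)/λ = 2.9957/0.118 ≈ 25.3876 minutes.

25.39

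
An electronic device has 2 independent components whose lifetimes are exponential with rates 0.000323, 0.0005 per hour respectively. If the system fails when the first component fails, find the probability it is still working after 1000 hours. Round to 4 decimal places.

0.4391

The time to first failure is exponential with rate Σλ = 0.000323 + 0.0005 = 0.000823.
P(min > 1000) = e^(−0.000823·1000) = e^(−0.823) ≈ 0.4391.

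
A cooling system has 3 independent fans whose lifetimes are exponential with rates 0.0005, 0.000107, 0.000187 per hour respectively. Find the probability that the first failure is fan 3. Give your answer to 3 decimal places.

0.236

The time to first failure is exponential with rate Σλ = 0.0005 + 0.000107 + 0.000187 = 0.000794.
P(fan 3 first) = λ_3/Σλ = 0.000187/0.000794 ≈ 0.236.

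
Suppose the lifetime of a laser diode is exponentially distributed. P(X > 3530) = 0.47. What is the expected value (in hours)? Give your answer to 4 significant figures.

e^(−λ·3530) = 0.47 ⇒ λ = −ln(0.47)/3530 = 0.000213887.
Mean = 1/λ = 4675.36 hours.

4675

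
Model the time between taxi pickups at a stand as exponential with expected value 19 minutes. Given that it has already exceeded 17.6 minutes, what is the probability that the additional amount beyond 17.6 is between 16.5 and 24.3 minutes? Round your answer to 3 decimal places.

0.141

The rate is λ = 1/19 = 0.0526316 per minute.
Memoryless: the residual past 17.6 is again Exp(λ).
P(16.5 < residual < 24.3) = e^(−λ·16.5) − e^(−λ·24.3) = 0.41961 − 0.27833 ≈ 0.141.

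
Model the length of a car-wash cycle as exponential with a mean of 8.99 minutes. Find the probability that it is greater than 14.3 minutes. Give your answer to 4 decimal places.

0.2038

The rate is λ = 1/8.99 = 0.111235 per minute.
P(X > 14.3) = e^(−λ·14.3) = e^(−1.5907) ≈ 0.2038.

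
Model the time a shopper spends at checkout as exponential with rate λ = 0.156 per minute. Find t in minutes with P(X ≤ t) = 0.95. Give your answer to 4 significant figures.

19.20

Set 1 − e^(−λt) = 0.95, so t = −ln(0.05)/λ = 2.9957/0.156 ≈ 19.2034 minutes.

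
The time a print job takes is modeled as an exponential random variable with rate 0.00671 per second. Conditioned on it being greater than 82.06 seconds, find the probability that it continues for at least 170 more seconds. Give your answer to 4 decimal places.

By the memoryless property, P(X > 82.06+170 | X > 82.06) = P(X > 170).
P(X > 170) = e^(−1.1407) ≈ 0.3196.

0.3196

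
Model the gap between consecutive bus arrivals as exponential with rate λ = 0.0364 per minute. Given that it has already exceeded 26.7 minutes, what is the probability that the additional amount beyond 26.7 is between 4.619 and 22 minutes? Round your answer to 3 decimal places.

Memoryless: the residual past 26.7 is again Exp(λ).
P(4.619 < residual < 22) = e^(−λ·4.619) − e^(−λ·22) = 0.84524 − 0.44897 ≈ 0.396.

0.396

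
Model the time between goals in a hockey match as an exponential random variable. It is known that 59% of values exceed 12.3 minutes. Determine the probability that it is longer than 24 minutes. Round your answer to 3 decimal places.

0.357

e^(−λ·12.3) = 0.59 ⇒ λ = −ln(0.59)/12.3 = 0.042897.
P(X > 24) = e^(−0.042897·24) = e^(−1.0295) ≈ 0.357.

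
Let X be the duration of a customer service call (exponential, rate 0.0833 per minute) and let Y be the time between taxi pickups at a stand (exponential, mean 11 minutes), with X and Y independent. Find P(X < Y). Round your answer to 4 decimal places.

0.4782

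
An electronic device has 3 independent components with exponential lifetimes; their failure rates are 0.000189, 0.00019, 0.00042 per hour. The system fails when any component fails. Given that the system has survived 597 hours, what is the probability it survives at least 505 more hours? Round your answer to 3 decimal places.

Time to first failure ~ Exp(Σλ) with Σλ = 0.000799.
By memorylessness, P(T > 597+505 | T > 597) = P(T > 505) = e^(−0.000799·505) ≈ 0.668.

0.668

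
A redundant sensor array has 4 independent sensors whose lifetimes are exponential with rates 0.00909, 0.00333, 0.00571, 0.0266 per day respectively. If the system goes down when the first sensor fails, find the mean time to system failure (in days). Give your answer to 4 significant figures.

22.36

The time to first failure is exponential with rate Σλ = 0.00909 + 0.00333 + 0.00571 + 0.0266 = 0.04473.
E[min] = 1/Σλ = 1/0.04473 = 22.3564 days.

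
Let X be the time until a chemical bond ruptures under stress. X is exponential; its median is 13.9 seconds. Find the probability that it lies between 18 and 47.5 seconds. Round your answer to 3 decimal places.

For an exponential, median = ln(2)/λ, so λ = ln 2 / 13.9 = 0.0498667 per second.
P(18 < X < 47.5) = e^(−λ·18) − e^(−λ·47.5) = 0.40755 − 0.09361 ≈ 0.314.

0.314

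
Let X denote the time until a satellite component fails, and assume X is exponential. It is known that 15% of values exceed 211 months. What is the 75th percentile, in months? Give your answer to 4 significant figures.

e^(−λ·211) = 0.15 ⇒ λ = −ln(0.15)/211 = 0.00899109.
75th percentile: 1 − e^(−λt) = 0.75, t = −ln(0.25)/λ = 154.185 months.

154.2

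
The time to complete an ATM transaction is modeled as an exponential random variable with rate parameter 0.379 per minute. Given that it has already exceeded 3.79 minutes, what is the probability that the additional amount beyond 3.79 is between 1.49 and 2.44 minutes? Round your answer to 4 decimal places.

0.1719

Memoryless: the residual past 3.79 is again Exp(λ).
P(1.49 < residual < 2.44) = e^(−λ·1.49) − e^(−λ·2.44) = 0.56852 − 0.39663 ≈ 0.1719.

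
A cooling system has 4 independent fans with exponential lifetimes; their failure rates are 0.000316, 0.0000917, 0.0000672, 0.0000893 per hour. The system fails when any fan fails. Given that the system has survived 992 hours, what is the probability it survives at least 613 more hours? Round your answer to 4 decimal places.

0.7076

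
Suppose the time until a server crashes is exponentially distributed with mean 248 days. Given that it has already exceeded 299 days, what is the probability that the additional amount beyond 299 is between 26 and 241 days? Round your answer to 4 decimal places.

0.5221

The rate is λ = 1/248 = 0.00403226 per day.
Memoryless: the residual past 299 is again Exp(λ).
P(26 < residual < 241) = e^(−λ·26) − e^(−λ·241) = 0.90047 − 0.37841 ≈ 0.5221.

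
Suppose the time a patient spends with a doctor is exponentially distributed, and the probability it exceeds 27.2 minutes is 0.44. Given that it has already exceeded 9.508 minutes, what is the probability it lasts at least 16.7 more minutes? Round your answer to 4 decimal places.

From e^(−λ·27.2) = 0.44, λ = −ln(0.44)/27.2 = 0.0301831.
Memoryless: P(X > 9.508+16.7 | X > 9.508) = P(X > 16.7) = e^(−0.0301831·16.7) ≈ 0.6041.

0.6041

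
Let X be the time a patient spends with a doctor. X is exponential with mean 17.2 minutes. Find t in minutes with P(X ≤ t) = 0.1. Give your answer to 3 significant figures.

The rate is λ = 1/17.2 = 0.0581395 per minute.
Set 1 − e^(−λt) = 0.1, so t = −ln(0.9)/λ = 0.10536/0.0581395 ≈ 1.8122 minutes.

1.81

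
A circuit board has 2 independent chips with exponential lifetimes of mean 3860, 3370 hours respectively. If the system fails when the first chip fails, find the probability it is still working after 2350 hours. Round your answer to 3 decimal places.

The first failure time is exponential with rate Σλ_i = 1/3860 + 1/3370 = 0.000555803 per hour.
P(min > 2350) = e^(−0.000555803·2350) = e^(−1.3061) ≈ 0.271.

0.271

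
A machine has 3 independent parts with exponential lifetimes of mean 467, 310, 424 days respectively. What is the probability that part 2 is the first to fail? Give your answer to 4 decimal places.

Rates: λ_i = 1/mean_i → 0.00214133, 0.00322581, 0.00235849; Σλ = 0.00772562.
P(part 2 first) = λ_2/Σλ = 0.00322581/0.00772562 ≈ 0.4175.

0.4175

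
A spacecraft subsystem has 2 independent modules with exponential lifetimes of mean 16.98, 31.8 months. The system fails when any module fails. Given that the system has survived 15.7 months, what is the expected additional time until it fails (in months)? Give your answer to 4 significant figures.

11.07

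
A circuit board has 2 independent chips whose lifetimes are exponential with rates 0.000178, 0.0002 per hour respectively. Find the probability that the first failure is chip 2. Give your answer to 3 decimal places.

The time to first failure is exponential with rate Σλ = 0.000178 + 0.0002 = 0.000378.
P(chip 2 first) = λ_2/Σλ = 0.0002/0.000378 ≈ 0.529.

0.529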